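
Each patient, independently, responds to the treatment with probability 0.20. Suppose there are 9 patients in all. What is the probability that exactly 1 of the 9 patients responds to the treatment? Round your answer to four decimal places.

0.3020

X ~ Binomial(n=9, p=0.20).
P(X=1) = C(9,1) · p^1 · (1−p)^8
= 9 · 0.2 · 0.16777 = 0.301990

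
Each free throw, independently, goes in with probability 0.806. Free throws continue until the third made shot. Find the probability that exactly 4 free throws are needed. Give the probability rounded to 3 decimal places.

Y = trial on which the third success occurs; negative binomial, r=3, p=0.806.
P(Y=4) = C(3,2) · p^3 · (1−p)^1
= 3 · 0.52361 · 0.194 = 0.30474

0.305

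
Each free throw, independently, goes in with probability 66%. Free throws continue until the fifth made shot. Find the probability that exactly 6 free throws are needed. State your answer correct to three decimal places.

0.213

Y = trial on which the fifth success occurs; negative binomial, r=5, p=0.66.
P(Y=6) = C(5,4) · p^5 · (1−p)^1
= 5 · 0.12523 · 0.34 = 0.21290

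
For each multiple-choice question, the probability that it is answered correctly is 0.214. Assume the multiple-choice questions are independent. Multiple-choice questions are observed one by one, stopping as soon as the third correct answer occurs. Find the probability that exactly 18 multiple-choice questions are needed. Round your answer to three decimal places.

0.036

Y = trial on which the third success occurs; negative binomial, r=3, p=0.214.
P(Y=18) = C(17,2) · p^3 · (1−p)^15
= 136 · 0.0098003 · 0.026998 = 0.03598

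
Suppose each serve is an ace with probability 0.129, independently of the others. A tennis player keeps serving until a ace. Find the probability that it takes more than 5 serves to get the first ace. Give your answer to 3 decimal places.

0.501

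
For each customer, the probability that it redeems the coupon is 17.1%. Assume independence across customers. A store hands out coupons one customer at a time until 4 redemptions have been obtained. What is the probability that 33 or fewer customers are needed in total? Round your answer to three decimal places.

0.840

Finishing within 33 customers ⇔ at least 4 successes in the first 33. With X ~ Binomial(33, 0.171), P(Y ≤ 33) = 1 − P(X ≤ 3).
  k=0: C(33,0)·0.171^0·0.829^33 = 0.00205
  k=1: C(33,1)·0.171^1·0.829^32 = 0.01397
  k=2: C(33,2)·0.171^2·0.829^31 = 0.04611
  k=3: C(33,3)·0.171^3·0.829^30 = 0.09829
1 − 0.16042 = 0.83958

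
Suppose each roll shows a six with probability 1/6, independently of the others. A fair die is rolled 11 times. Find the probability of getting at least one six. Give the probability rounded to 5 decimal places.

0.86541

P(at least one) = 1 − P(none) = 1 − (1 − 0.166667)^11
= 1 − 0.1345880 = 0.8654120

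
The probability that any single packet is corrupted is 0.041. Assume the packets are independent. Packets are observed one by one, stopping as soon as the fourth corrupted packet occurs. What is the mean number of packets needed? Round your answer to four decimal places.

97.5610

Y = total packets until the fourth success; negative binomial with r=4, p=0.041.
E[Y] = r / p = 4 / 0.041 = 97.560976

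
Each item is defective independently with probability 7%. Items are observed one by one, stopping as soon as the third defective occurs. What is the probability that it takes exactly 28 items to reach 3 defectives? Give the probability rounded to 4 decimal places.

Y = trial on which the third success occurs; negative binomial, r=3, p=0.07.
P(Y=28) = C(27,2) · p^3 · (1−p)^25
= 351 · 0.000343 · 0.16296 = 0.019619

0.0196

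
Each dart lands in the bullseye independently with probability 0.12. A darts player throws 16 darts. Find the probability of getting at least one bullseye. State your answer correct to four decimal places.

P(at least one) = 1 − P(none) = 1 − (1 − 0.12)^16
= 1 − 0.129337 = 0.870663

0.8707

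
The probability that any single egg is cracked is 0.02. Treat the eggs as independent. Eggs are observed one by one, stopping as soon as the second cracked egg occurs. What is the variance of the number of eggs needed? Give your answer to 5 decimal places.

4900.00000

Y = total eggs until the second success; negative binomial with r=2, p=0.02.
Var(Y) = r(1−p)/p² = 2·0.98 / 0.02² = 4900.0000000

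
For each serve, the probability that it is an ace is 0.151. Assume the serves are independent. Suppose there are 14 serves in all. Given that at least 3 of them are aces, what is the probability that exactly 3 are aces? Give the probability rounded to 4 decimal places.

0.5812

X ~ Binomial(14, 0.151). Want P(X=3 | X≥3) = P(X=3) / P(X≥3).
P(X=3) = C(14,3)·0.151^3·0.849^11 = 0.207022
P(X≥3) = 1 − 0.101090 − 0.251713 − 0.290996 = 0.356201
Ratio = 0.207022 / 0.356201 = 0.581194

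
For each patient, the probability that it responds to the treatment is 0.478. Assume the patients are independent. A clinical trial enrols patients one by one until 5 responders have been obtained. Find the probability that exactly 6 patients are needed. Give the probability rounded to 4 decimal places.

0.0651

Y = trial on which the fifth success occurs; negative binomial, r=5, p=0.478.
P(Y=6) = C(5,4) · p^5 · (1−p)^1
= 5 · 0.024954 · 0.522 = 0.065130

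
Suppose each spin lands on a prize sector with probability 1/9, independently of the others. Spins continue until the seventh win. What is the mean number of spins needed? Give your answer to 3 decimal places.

63.000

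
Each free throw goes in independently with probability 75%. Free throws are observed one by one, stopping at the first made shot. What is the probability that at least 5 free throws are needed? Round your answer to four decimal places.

0.0039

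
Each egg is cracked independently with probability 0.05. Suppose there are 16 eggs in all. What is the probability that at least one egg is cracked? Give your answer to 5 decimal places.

P(at least one) = 1 − P(none) = 1 − (1 − 0.05)^16
= 1 − 0.4401267 = 0.5598733

0.55987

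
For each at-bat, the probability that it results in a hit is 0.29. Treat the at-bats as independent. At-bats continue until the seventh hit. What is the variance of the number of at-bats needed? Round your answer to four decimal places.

59.0963

Y = total at-bats until the seventh success; negative binomial with r=7, p=0.29.
Var(Y) = r(1−p)/p² = 7·0.71 / 0.29² = 59.096314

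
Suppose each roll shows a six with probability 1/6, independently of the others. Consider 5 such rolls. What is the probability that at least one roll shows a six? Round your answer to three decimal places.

0.598

P(at least one) = 1 − P(none) = 1 − (1 − 0.166667)^5
= 1 − 0.40188 = 0.59812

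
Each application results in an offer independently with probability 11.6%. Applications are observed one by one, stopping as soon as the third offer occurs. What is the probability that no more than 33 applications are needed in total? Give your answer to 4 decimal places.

Finishing within 33 applications ⇔ at least 3 successes in the first 33. With X ~ Binomial(33, 0.116), P(Y ≤ 33) = 1 − P(X ≤ 2).
  k=0: C(33,0)·0.116^0·0.884^33 = 0.017097
  k=1: C(33,1)·0.116^1·0.884^32 = 0.074036
  k=2: C(33,2)·0.116^2·0.884^31 = 0.155443
1 − 0.246576 = 0.753424

0.7534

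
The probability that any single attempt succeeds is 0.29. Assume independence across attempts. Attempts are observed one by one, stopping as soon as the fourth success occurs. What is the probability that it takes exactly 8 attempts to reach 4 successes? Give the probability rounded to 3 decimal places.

0.063

Y = trial on which the fourth success occurs; negative binomial, r=4, p=0.29.
P(Y=8) = C(7,3) · p^4 · (1−p)^4
= 35 · 0.0070728 · 0.25412 = 0.06291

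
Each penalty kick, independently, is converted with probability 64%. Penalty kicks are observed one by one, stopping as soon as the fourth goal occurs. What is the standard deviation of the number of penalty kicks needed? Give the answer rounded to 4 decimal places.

1.8750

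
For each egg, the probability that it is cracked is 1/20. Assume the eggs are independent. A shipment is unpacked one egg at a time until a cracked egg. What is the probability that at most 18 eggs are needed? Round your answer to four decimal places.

Y = number of eggs to the first success; geometric, p = 0.05.
P(Y ≤ 18) = 1 − (1−p)^18 = 1 − 0.397214 = 0.602786

0.6028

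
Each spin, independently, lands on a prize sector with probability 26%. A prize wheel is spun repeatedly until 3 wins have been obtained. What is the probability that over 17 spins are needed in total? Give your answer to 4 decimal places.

0.1422

Needing more than 17 spins ⇔ fewer than 3 successes in the first 17. With X ~ Binomial(17, 0.26), P(Y > 17) = P(X ≤ 2).
  k=0: C(17,0)·0.26^0·0.74^17 = 0.005983
  k=1: C(17,1)·0.26^1·0.74^16 = 0.035738
  k=2: C(17,2)·0.26^2·0.74^15 = 0.100453
P(X ≤ 2) = 0.142174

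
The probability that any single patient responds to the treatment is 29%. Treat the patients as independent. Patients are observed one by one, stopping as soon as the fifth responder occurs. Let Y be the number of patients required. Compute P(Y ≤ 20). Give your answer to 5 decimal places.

Finishing within 20 patients ⇔ at least 5 successes in the first 20. With X ~ Binomial(20, 0.29), P(Y ≤ 20) = 1 − P(X ≤ 4).
  k=0: C(20,0)·0.29^0·0.71^20 = 0.0010597
  k=1: C(20,1)·0.29^1·0.71^19 = 0.0086564
  k=2: C(20,2)·0.29^2·0.71^18 = 0.0335892
  k=3: C(20,3)·0.29^3·0.71^17 = 0.0823172
  k=4: C(20,4)·0.29^4·0.71^16 = 0.1428958
1 − 0.2685183 = 0.7314817

0.73148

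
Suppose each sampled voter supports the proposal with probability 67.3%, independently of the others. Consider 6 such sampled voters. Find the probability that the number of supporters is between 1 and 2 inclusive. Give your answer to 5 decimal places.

0.09278

X ~ Binomial(6, 0.673); P(1 ≤ X ≤ 2) = Σ C(6,k) p^k (1−p)^(6−k) over k:
  k=1: C(6,1)·0.673^1·0.327^5 = 0.0150975
  k=2: C(6,2)·0.673^2·0.327^4 = 0.0776806
Total = 0.0927781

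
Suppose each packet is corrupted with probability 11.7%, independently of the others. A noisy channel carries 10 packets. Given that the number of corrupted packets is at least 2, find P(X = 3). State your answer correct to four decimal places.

X ~ Binomial(10, 0.117). Want P(X=3 | X≥2) = P(X=3) / P(X≥2).
P(X=3) = C(10,3)·0.117^3·0.883^7 = 0.080438
P(X≥2) = 1 − 0.288142 − 0.381797 = 0.330061
Ratio = 0.080438 / 0.330061 = 0.243708

0.2437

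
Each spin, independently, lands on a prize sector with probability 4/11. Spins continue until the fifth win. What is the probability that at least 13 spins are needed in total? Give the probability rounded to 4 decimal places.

0.5435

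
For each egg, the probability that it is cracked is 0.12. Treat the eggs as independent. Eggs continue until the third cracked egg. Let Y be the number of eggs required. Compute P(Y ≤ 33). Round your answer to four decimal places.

Finishing within 33 eggs ⇔ at least 3 successes in the first 33. With X ~ Binomial(33, 0.12), P(Y ≤ 33) = 1 − P(X ≤ 2).
  k=0: C(33,0)·0.12^0·0.88^33 = 0.014721
  k=1: C(33,1)·0.12^1·0.88^32 = 0.066243
  k=2: C(33,2)·0.12^2·0.88^31 = 0.144530
1 − 0.225494 = 0.774506

0.7745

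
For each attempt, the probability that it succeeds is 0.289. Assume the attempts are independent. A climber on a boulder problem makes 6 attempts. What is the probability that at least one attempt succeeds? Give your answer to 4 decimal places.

0.8708

P(at least one) = 1 − P(none) = 1 − (1 − 0.289)^6
= 1 − 0.129187 = 0.870813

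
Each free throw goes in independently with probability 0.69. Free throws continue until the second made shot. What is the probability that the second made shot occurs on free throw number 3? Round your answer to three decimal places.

Y = trial on which the second success occurs; negative binomial, r=2, p=0.69.
P(Y=3) = C(2,1) · p^2 · (1−p)^1
= 2 · 0.4761 · 0.31 = 0.29518

0.295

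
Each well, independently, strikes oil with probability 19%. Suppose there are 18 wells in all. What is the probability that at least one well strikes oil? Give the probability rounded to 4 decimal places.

P(at least one) = 1 − P(none) = 1 − (1 − 0.19)^18
= 1 − 0.022528 = 0.977472

0.9775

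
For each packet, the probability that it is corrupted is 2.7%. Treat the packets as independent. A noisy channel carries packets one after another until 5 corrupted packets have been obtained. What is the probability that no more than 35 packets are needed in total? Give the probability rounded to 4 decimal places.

Finishing within 35 packets ⇔ at least 5 successes in the first 35. With X ~ Binomial(35, 0.027), P(Y ≤ 35) = 1 − P(X ≤ 4).
  k=0: C(35,0)·0.027^0·0.973^35 = 0.383663
  k=1: C(35,1)·0.027^1·0.973^34 = 0.372622
  k=2: C(35,2)·0.027^2·0.973^33 = 0.175779
  k=3: C(35,3)·0.027^3·0.973^32 = 0.053655
  k=4: C(35,4)·0.027^4·0.973^31 = 0.011911
1 − 0.997630 = 0.002370

0.0024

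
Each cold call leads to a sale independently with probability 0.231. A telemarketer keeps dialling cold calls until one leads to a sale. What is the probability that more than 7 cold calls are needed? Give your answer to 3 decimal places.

0.159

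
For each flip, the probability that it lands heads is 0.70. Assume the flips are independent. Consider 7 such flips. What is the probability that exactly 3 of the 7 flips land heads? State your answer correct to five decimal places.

0.09724

X ~ Binomial(n=7, p=0.70).
P(X=3) = C(7,3) · p^3 · (1−p)^4
= 35 · 0.343 · 0.0081 = 0.0972405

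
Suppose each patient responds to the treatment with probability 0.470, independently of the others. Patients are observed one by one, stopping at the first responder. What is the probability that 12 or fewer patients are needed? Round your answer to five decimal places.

Y = number of patients to the first success; geometric, p = 0.47.
P(Y ≤ 12) = 1 − (1−p)^12 = 1 − 0.0004913 = 0.9995087

0.99951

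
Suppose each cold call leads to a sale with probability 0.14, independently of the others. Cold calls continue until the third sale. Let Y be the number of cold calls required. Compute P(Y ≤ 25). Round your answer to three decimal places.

0.700

Finishing within 25 cold calls ⇔ at least 3 successes in the first 25. With X ~ Binomial(25, 0.14), P(Y ≤ 25) = 1 − P(X ≤ 2).
  k=0: C(25,0)·0.14^0·0.86^25 = 0.02304
  k=1: C(25,1)·0.14^1·0.86^24 = 0.09376
  k=2: C(25,2)·0.14^2·0.86^23 = 0.18316
1 − 0.29997 = 0.70003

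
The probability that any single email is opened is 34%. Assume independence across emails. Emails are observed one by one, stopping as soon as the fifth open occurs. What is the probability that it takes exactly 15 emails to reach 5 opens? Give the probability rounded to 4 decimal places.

Y = trial on which the fifth success occurs; negative binomial, r=5, p=0.34.
P(Y=15) = C(14,4) · p^5 · (1−p)^10
= 1001 · 0.0045435 · 0.015683 = 0.071329

0.0713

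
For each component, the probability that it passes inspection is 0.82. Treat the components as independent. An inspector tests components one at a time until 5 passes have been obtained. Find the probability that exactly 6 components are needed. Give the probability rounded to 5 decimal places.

Y = trial on which the fifth success occurs; negative binomial, r=5, p=0.82.
P(Y=6) = C(5,4) · p^5 · (1−p)^1
= 5 · 0.37074 · 0.18 = 0.3336659

0.33367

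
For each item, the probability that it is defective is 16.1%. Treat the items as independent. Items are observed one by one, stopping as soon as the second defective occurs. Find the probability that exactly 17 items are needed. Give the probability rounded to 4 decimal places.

Y = trial on which the second success occurs; negative binomial, r=2, p=0.161.
P(Y=17) = C(16,1) · p^2 · (1−p)^15
= 16 · 0.025921 · 0.07185 = 0.029799

0.0298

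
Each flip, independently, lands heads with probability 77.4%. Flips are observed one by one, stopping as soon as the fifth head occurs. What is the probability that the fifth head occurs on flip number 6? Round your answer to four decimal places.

Y = trial on which the fifth success occurs; negative binomial, r=5, p=0.774.
P(Y=6) = C(5,4) · p^5 · (1−p)^1
= 5 · 0.27778 · 0.226 = 0.313894

0.3139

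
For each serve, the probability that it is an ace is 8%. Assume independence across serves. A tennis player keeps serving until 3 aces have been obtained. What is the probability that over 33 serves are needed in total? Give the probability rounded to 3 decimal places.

0.502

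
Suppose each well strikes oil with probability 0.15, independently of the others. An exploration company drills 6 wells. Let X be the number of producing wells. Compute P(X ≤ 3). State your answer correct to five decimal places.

X ~ Binomial(6, 0.15); P(X ≤ 3) = Σ C(6,k) p^k (1−p)^(6−k) over k:
  k=0: C(6,0)·0.15^0·0.85^6 = 0.3771495
  k=1: C(6,1)·0.15^1·0.85^5 = 0.3993348
  k=2: C(6,2)·0.15^2·0.85^4 = 0.1761771
  k=3: C(6,3)·0.15^3·0.85^3 = 0.0414534
Total = 0.9941148

0.99411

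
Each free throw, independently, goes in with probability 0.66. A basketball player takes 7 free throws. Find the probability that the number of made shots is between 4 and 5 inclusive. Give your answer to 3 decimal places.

0.565

X ~ Binomial(7, 0.66); P(4 ≤ X ≤ 5) = Σ C(7,k) p^k (1−p)^(7−k) over k:
  k=4: C(7,4)·0.66^4·0.34^3 = 0.26102
  k=5: C(7,5)·0.66^5·0.34^2 = 0.30402
Total = 0.56504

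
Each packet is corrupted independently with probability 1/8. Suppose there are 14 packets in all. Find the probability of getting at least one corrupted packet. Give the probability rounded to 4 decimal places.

P(at least one) = 1 − P(none) = 1 − (1 − 0.125)^14
= 1 − 0.154210 = 0.845790

0.8458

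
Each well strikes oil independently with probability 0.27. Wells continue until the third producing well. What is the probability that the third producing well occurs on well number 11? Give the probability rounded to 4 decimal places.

Y = trial on which the third success occurs; negative binomial, r=3, p=0.27.
P(Y=11) = C(10,2) · p^3 · (1−p)^8
= 45 · 0.019683 · 0.080646 = 0.071431

0.0714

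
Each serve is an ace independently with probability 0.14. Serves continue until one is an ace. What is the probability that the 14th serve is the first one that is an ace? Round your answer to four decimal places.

0.0197

Geometric (trials to first success), p = 0.14.
P(Y = 14) = (1−p)^13 · p = 0.14076 · 0.14 = 0.019706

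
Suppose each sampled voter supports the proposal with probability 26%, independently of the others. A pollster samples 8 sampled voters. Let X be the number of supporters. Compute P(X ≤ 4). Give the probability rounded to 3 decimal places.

X ~ Binomial(8, 0.26); P(X ≤ 4) = Σ C(8,k) p^k (1−p)^(8−k) over k:
  k=0: C(8,0)·0.26^0·0.74^8 = 0.08992
  k=1: C(8,1)·0.26^1·0.74^7 = 0.25275
  k=2: C(8,2)·0.26^2·0.74^6 = 0.31081
  k=3: C(8,3)·0.26^3·0.74^5 = 0.21841
  k=4: C(8,4)·0.26^4·0.74^4 = 0.09592
Total = 0.96781

0.968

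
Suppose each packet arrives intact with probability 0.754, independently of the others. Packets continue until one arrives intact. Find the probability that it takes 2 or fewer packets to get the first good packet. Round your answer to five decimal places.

0.93948

Y = number of packets to the first success; geometric, p = 0.754.
P(Y ≤ 2) = 1 − (1−p)^2 = 1 − 0.0605160 = 0.9394840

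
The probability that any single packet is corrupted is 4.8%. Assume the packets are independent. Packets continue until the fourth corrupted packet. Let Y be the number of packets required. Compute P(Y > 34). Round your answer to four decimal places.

Needing more than 34 packets ⇔ fewer than 4 successes in the first 34. With X ~ Binomial(34, 0.048), P(Y > 34) = P(X ≤ 3).
  k=0: C(34,0)·0.048^0·0.952^34 = 0.187783
  k=1: C(34,1)·0.048^1·0.952^33 = 0.321914
  k=2: C(34,2)·0.048^2·0.952^32 = 0.267811
  k=3: C(34,3)·0.048^3·0.952^31 = 0.144033
P(X ≤ 3) = 0.921540

0.9215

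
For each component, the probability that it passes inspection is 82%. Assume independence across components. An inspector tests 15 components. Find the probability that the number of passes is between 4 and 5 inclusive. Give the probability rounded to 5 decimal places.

0.00004

X ~ Binomial(15, 0.82); P(4 ≤ X ≤ 5) = Σ C(15,k) p^k (1−p)^(15−k) over k:
  k=4: C(15,4)·0.82^4·0.18^11 = 0.0000040
  k=5: C(15,5)·0.82^5·0.18^10 = 0.0000398
Total = 0.0000437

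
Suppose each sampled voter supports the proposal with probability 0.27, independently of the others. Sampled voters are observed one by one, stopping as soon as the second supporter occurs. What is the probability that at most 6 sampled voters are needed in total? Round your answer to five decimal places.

0.51283

Finishing within 6 sampled voters ⇔ at least 2 successes in the first 6. With X ~ Binomial(6, 0.27), P(Y ≤ 6) = 1 − P(X ≤ 1).
  k=0: C(6,0)·0.27^0·0.73^6 = 0.1513342
  k=1: C(6,1)·0.27^1·0.73^5 = 0.3358376
1 − 0.4871718 = 0.5128282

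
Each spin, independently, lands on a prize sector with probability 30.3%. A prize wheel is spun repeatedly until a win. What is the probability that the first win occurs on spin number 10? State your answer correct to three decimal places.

Geometric (trials to first success), p = 0.303.
P(Y = 10) = (1−p)^9 · p = 0.038824 · 0.303 = 0.01176

0.012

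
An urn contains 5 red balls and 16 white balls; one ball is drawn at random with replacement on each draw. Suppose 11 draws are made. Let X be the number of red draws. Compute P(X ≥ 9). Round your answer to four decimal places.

0.0001

X ~ Binomial(11, 0.238095); P(X ≥ 9) = Σ C(11,k) p^k (1−p)^(11−k) over k:
  k=9: C(11,9)·0.238095^9·0.761905^2 = 0.000079
  k=10: C(11,10)·0.238095^10·0.761905^1 = 0.000005
  k=11: C(11,11)·0.238095^11·0.761905^0 = 0.000000
Total = 0.000084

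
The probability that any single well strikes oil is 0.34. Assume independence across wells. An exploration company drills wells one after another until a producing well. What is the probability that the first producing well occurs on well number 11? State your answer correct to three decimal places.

0.005

Geometric (trials to first success), p = 0.34.
P(Y = 11) = (1−p)^10 · p = 0.015683 · 0.34 = 0.00533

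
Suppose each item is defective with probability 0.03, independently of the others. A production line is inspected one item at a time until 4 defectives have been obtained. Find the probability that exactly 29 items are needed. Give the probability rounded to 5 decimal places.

0.00124

Y = trial on which the fourth success occurs; negative binomial, r=4, p=0.03.
P(Y=29) = C(28,3) · p^4 · (1−p)^25
= 3276 · 8.1e-07 · 0.46697 = 0.0012391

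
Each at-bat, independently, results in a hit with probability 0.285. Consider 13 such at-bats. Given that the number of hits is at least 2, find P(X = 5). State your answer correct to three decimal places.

X ~ Binomial(13, 0.285). Want P(X=5 | X≥2) = P(X=5) / P(X≥2).
P(X=5) = C(13,5)·0.285^5·0.715^8 = 0.16529
P(X≥2) = 1 − 0.01276 − 0.06614 = 0.92110
Ratio = 0.16529 / 0.92110 = 0.17945

0.179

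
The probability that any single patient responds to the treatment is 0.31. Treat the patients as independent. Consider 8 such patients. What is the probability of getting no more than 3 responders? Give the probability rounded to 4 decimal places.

X ~ Binomial(8, 0.31); P(X ≤ 3) = Σ C(8,k) p^k (1−p)^(8−k) over k:
  k=0: C(8,0)·0.31^0·0.69^8 = 0.051380
  k=1: C(8,1)·0.31^1·0.69^7 = 0.184670
  k=2: C(8,2)·0.31^2·0.69^6 = 0.290386
  k=3: C(8,3)·0.31^3·0.69^5 = 0.260927
Total = 0.787362

0.7874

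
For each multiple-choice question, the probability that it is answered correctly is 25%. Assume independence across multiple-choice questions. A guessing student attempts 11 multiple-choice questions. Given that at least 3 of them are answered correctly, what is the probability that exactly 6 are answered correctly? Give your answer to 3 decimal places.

X ~ Binomial(11, 0.25). Want P(X=6 | X≥3) = P(X=6) / P(X≥3).
P(X=6) = C(11,6)·0.25^6·0.75^5 = 0.02677
P(X≥3) = 1 − 0.04224 − 0.15486 − 0.25810 = 0.54480
Ratio = 0.02677 / 0.54480 = 0.04913

0.049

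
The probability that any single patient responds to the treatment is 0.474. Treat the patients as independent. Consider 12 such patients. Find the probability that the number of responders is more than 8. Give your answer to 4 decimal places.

X ~ Binomial(12, 0.474); P(X ≥ 9) = Σ C(12,k) p^k (1−p)^(12−k) over k:
  k=9: C(12,9)·0.474^9·0.526^3 = 0.038671
  k=10: C(12,10)·0.474^10·0.526^2 = 0.010454
  k=11: C(12,11)·0.474^11·0.526^1 = 0.001713
  k=12: C(12,12)·0.474^12·0.526^0 = 0.000129
Total = 0.050967

0.0510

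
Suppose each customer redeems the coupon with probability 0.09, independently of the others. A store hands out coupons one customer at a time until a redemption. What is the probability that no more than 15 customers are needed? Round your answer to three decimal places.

Y = number of customers to the first success; geometric, p = 0.09.
P(Y ≤ 15) = 1 − (1−p)^15 = 1 − 0.24301 = 0.75699

0.757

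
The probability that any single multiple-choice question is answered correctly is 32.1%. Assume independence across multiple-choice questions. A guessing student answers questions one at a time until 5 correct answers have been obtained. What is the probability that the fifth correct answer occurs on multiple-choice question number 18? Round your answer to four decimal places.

0.0529

Y = trial on which the fifth success occurs; negative binomial, r=5, p=0.321.
P(Y=18) = C(17,4) · p^5 · (1−p)^13
= 2380 · 0.0034082 · 0.0065209 = 0.052894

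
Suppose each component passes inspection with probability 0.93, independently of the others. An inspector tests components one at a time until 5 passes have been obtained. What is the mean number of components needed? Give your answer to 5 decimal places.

5.37634

Y = total components until the fifth success; negative binomial with r=5, p=0.93.
E[Y] = r / p = 5 / 0.93 = 5.3763441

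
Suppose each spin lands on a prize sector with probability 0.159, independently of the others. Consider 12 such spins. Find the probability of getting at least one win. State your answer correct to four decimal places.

P(at least one) = 1 − P(none) = 1 − (1 − 0.159)^12
= 1 − 0.125185 = 0.874815

0.8748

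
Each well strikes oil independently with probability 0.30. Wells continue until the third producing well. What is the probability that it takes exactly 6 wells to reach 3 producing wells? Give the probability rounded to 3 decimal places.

0.093

Y = trial on which the third success occurs; negative binomial, r=3, p=0.30.
P(Y=6) = C(5,2) · p^3 · (1−p)^3
= 10 · 0.027 · 0.343 = 0.09261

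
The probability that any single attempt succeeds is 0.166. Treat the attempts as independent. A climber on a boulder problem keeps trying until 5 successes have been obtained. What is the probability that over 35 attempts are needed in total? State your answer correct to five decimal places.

Needing more than 35 attempts ⇔ fewer than 5 successes in the first 35. With X ~ Binomial(35, 0.166), P(Y > 35) = P(X ≤ 4).
  k=0: C(35,0)·0.166^0·0.834^35 = 0.0017411
  k=1: C(35,1)·0.166^1·0.834^34 = 0.0121289
  k=2: C(35,2)·0.166^2·0.834^33 = 0.0410405
  k=3: C(35,3)·0.166^3·0.834^32 = 0.0898561
  k=4: C(35,4)·0.166^4·0.834^31 = 0.1430802
P(X ≤ 4) = 0.2878468

0.28785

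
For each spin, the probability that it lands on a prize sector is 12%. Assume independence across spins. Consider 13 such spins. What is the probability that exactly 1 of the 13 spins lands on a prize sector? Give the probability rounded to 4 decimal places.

0.3364

X ~ Binomial(n=13, p=0.12).
P(X=1) = C(13,1) · p^1 · (1−p)^12
= 13 · 0.12 · 0.21567 = 0.336447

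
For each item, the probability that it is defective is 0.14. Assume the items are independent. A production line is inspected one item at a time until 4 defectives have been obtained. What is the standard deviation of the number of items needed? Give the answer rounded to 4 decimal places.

Y = total items until the fourth success; negative binomial with r=4, p=0.14.
SD(Y) = √[r(1−p)/p²] = √(175.510204) = 13.248026

13.2480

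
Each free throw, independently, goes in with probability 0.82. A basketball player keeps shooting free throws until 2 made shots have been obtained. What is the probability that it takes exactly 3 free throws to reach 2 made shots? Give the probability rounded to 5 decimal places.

0.24206

Y = trial on which the second success occurs; negative binomial, r=2, p=0.82.
P(Y=3) = C(2,1) · p^2 · (1−p)^1
= 2 · 0.6724 · 0.18 = 0.2420640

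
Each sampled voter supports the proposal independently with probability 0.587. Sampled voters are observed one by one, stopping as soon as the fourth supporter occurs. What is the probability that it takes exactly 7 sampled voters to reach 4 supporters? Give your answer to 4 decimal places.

0.1673

Y = trial on which the fourth success occurs; negative binomial, r=4, p=0.587.
P(Y=7) = C(6,3) · p^4 · (1−p)^3
= 20 · 0.11873 · 0.070445 = 0.167276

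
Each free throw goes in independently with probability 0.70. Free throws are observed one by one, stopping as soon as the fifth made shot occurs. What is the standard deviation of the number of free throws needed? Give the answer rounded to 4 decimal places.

1.7496

Y = total free throws until the fifth success; negative binomial with r=5, p=0.70.
SD(Y) = √[r(1−p)/p²] = √(3.061224) = 1.749636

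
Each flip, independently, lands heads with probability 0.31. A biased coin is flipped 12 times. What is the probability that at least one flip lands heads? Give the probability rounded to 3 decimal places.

P(at least one) = 1 − P(none) = 1 − (1 − 0.31)^12
= 1 − 0.01165 = 0.98835

0.988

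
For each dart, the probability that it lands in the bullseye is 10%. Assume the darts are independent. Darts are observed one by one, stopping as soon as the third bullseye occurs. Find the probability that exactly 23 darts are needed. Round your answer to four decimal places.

Y = trial on which the third success occurs; negative binomial, r=3, p=0.10.
P(Y=23) = C(22,2) · p^3 · (1−p)^20
= 231 · 0.001 · 0.12158 = 0.028084

0.0281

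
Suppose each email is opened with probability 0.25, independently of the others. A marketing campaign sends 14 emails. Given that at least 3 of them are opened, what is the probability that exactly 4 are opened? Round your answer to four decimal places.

X ~ Binomial(14, 0.25). Want P(X=4 | X≥3) = P(X=4) / P(X≥3).
P(X=4) = C(14,4)·0.25^4·0.75^10 = 0.220195
P(X≥3) = 1 − 0.017818 − 0.083150 − 0.180159 = 0.718872
Ratio = 0.220195 / 0.718872 = 0.306306

0.3063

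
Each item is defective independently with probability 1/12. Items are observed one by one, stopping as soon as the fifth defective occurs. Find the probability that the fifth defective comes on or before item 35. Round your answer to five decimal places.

Finishing within 35 items ⇔ at least 5 successes in the first 35. With X ~ Binomial(35, 0.083333), P(Y ≤ 35) = 1 − P(X ≤ 4).
  k=0: C(35,0)·0.083333^0·0.916667^35 = 0.0475774
  k=1: C(35,1)·0.083333^1·0.916667^34 = 0.1513825
  k=2: C(35,2)·0.083333^2·0.916667^33 = 0.2339548
  k=3: C(35,3)·0.083333^3·0.916667^32 = 0.2339548
  k=4: C(35,4)·0.083333^4·0.916667^31 = 0.1701489
1 − 0.8370184 = 0.1629816

0.16298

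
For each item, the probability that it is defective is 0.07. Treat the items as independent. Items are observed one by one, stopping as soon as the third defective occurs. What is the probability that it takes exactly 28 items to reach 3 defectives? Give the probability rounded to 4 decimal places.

0.0196

Y = trial on which the third success occurs; negative binomial, r=3, p=0.07.
P(Y=28) = C(27,2) · p^3 · (1−p)^25
= 351 · 0.000343 · 0.16296 = 0.019619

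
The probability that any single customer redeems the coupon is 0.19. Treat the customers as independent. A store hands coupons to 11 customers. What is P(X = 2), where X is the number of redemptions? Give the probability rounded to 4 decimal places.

X ~ Binomial(n=11, p=0.19).
P(X=2) = C(11,2) · p^2 · (1−p)^9
= 55 · 0.0361 · 0.15009 = 0.298013

0.2980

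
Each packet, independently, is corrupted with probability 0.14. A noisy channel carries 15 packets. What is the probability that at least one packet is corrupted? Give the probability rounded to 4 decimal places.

0.8959

P(at least one) = 1 − P(none) = 1 − (1 − 0.14)^15
= 1 − 0.104106 = 0.895894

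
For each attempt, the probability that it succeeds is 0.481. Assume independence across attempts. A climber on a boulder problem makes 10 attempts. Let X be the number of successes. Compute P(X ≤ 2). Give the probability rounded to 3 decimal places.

0.069

X ~ Binomial(10, 0.481); P(X ≤ 2) = Σ C(10,k) p^k (1−p)^(10−k) over k:
  k=0: C(10,0)·0.481^0·0.519^10 = 0.00142
  k=1: C(10,1)·0.481^1·0.519^9 = 0.01314
  k=2: C(10,2)·0.481^2·0.519^8 = 0.05481
Total = 0.06937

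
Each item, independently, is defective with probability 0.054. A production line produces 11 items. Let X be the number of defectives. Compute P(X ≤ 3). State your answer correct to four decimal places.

0.9979

X ~ Binomial(11, 0.054); P(X ≤ 3) = Σ C(11,k) p^k (1−p)^(11−k) over k:
  k=0: C(11,0)·0.054^0·0.946^11 = 0.543003
  k=1: C(11,1)·0.054^1·0.946^10 = 0.340956
  k=2: C(11,2)·0.054^2·0.946^9 = 0.097313
  k=3: C(11,3)·0.054^3·0.946^8 = 0.016665
Total = 0.997936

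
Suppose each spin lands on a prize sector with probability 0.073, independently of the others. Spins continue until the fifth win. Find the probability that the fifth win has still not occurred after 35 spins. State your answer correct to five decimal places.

0.89142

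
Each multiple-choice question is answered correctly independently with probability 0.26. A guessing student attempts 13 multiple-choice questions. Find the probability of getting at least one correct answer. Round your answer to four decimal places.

0.9800

P(at least one) = 1 − P(none) = 1 − (1 − 0.26)^13
= 1 − 0.019953 = 0.980047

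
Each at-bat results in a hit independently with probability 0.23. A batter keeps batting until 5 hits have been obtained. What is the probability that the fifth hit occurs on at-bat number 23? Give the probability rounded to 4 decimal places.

0.0426

Y = trial on which the fifth success occurs; negative binomial, r=5, p=0.23.
P(Y=23) = C(22,4) · p^5 · (1−p)^18
= 7315 · 0.00064363 · 0.0090538 = 0.042627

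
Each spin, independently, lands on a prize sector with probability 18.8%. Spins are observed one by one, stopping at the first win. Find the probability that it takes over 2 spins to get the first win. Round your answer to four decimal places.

Y = number of spins to the first success; geometric, p = 0.188.
P(Y > 2) = P(first 2 all fail) = (1−p)^2 = 0.659344

0.6593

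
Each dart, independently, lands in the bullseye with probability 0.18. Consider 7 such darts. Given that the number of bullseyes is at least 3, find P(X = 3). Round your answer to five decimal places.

X ~ Binomial(7, 0.18). Want P(X=3 | X≥3) = P(X=3) / P(X≥3).
P(X=3) = C(7,3)·0.18^3·0.82^4 = 0.0922871
P(X≥3) = 1 − 0.2492855 − 0.3830484 − 0.2522514 = 0.1154147
Ratio = 0.0922871 / 0.1154147 = 0.7996128

0.79961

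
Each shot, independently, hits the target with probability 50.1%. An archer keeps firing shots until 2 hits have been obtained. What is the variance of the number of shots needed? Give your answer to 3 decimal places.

3.976

Y = total shots until the second success; negative binomial with r=2, p=0.501.
Var(Y) = r(1−p)/p² = 2·0.499 / 0.501² = 3.97608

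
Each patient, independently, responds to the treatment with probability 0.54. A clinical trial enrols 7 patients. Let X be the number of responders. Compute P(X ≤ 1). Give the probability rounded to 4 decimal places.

0.0402

X ~ Binomial(7, 0.54); P(X ≤ 1) = Σ C(7,k) p^k (1−p)^(7−k) over k:
  k=0: C(7,0)·0.54^0·0.46^7 = 0.004358
  k=1: C(7,1)·0.54^1·0.46^6 = 0.035813
Total = 0.040171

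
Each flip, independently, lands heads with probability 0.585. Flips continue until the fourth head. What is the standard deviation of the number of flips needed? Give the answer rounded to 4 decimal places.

Y = total flips until the fourth success; negative binomial with r=4, p=0.585.
SD(Y) = √[r(1−p)/p²] = √(4.850610) = 2.202410

2.2024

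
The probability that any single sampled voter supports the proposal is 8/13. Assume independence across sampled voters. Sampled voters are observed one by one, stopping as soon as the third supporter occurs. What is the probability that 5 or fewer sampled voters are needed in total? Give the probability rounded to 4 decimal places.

0.7088

Finishing within 5 sampled voters ⇔ at least 3 successes in the first 5. With X ~ Binomial(5, 0.615385), P(Y ≤ 5) = 1 − P(X ≤ 2).
  k=0: C(5,0)·0.615385^0·0.384615^5 = 0.008417
  k=1: C(5,1)·0.615385^1·0.384615^4 = 0.067332
  k=2: C(5,2)·0.615385^2·0.384615^3 = 0.215463
1 − 0.291212 = 0.708788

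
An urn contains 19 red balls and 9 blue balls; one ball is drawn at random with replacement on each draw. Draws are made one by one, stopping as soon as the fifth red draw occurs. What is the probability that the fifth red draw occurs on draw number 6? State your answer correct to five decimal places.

0.23122

Y = trial on which the fifth success occurs; negative binomial, r=5, p=0.678571.
P(Y=6) = C(5,4) · p^5 · (1−p)^1
= 5 · 0.14387 · 0.32143 = 0.2312237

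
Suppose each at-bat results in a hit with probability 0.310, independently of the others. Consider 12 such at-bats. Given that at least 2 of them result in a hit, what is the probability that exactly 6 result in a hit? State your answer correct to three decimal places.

X ~ Binomial(12, 0.31). Want P(X=6 | X≥2) = P(X=6) / P(X≥2).
P(X=6) = C(12,6)·0.31^6·0.69^6 = 0.08850
P(X≥2) = 1 − 0.01165 − 0.06279 = 0.92556
Ratio = 0.08850 / 0.92556 = 0.09562

0.096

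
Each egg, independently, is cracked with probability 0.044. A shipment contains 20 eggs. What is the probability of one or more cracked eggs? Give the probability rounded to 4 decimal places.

0.5934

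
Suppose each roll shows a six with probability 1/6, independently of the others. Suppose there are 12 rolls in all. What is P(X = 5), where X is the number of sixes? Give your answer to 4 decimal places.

X ~ Binomial(n=12, p=0.166667).
P(X=5) = C(12,5) · p^5 · (1−p)^7
= 792 · 0.0001286 · 0.27908 = 0.028425

0.0284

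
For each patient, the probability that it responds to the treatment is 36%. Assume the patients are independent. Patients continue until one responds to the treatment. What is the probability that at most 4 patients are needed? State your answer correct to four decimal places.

0.8322

Y = number of patients to the first success; geometric, p = 0.36.
P(Y ≤ 4) = 1 − (1−p)^4 = 1 − 0.167772 = 0.832228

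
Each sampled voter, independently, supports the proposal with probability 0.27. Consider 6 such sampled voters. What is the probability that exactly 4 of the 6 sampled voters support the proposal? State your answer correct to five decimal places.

X ~ Binomial(n=6, p=0.27).
P(X=4) = C(6,4) · p^4 · (1−p)^2
= 15 · 0.0053144 · 0.5329 = 0.0424807

0.04248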